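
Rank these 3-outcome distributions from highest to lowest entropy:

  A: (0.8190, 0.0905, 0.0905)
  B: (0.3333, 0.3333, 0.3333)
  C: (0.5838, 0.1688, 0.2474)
B > C > A

Key insight: Entropy is maximized by uniform distributions and minimized by concentrated distributions.

- Uniform distributions have maximum entropy log₂(3) = 1.5850 bits
- The more "peaked" or concentrated a distribution, the lower its entropy

Entropies:
  H(A) = 0.8633 bits
  H(B) = 1.5850 bits
  H(C) = 1.3851 bits

Ranking: B > C > A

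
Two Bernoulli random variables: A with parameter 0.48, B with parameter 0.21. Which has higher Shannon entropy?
A

For binary distributions, entropy is maximized at p=0.5 and decreases as p moves toward 0 or 1.

H(A) = H(0.48) = 0.9988 bits
H(B) = H(0.21) = 0.7415 bits

Distribution A (p=0.48) is closer to uniform (p=0.5), so it has higher entropy.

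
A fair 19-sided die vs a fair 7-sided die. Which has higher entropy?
19-sided die

Both are uniform distributions; for uniform over n outcomes, H = log₂(n). H(19-sided) = log₂(19) = 4.248 bits and H(7-sided) = log₂(7) = 2.807 bits. More outcomes in a uniform distribution means higher entropy.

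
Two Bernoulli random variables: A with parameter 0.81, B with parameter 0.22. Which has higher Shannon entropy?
B

For binary distributions, entropy is maximized at p=0.5 and decreases as p moves toward 0 or 1.

H(A) = H(0.81) = 0.7015 bits
H(B) = H(0.22) = 0.7602 bits

Distribution B (p=0.22) is closer to uniform (p=0.5), so it has higher entropy.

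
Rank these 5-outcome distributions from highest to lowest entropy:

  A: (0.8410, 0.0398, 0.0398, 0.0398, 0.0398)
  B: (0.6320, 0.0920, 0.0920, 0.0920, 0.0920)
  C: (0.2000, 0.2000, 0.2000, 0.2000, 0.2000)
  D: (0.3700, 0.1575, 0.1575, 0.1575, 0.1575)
C > D > B > A

Key insight: Entropy is maximized by uniform distributions and minimized by concentrated distributions.

Entropies:
  H(A) = 0.9499 bits
  H(B) = 1.6851 bits
  H(C) = 2.3219 bits
  H(D) = 2.2107 bits

Ranking: C > D > B > A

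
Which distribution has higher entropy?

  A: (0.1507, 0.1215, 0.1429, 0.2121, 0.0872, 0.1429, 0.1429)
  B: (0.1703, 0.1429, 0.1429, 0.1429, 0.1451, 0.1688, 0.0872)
B

Both distributions are close to uniform, making this a harder comparison.

H(A) = 2.7654 bits
H(B) = 2.7823 bits

The distribution closer to uniform has higher entropy.
Answer: B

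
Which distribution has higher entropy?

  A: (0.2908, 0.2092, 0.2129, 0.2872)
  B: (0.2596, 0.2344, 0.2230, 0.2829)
B

Both distributions are close to uniform, making this a harder comparison.

H(A) = 1.9824 bits
H(B) = 1.9938 bits

The distribution closer to uniform has higher entropy.
Answer: B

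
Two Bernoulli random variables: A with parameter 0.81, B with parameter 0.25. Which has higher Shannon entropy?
B

For binary distributions, entropy is maximized at p=0.5 and decreases as p moves toward 0 or 1.

H(A) = H(0.81) = 0.7015 bits
H(B) = H(0.25) = 0.8113 bits

Distribution B (p=0.25) is closer to uniform (p=0.5), so it has higher entropy.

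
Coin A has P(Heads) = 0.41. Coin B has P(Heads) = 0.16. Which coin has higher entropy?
A

For binary distributions, entropy is maximized at p=0.5 and decreases as p moves toward 0 or 1.

H(A) = H(0.41) = 0.9765 bits
H(B) = H(0.16) = 0.6343 bits

Distribution A (p=0.41) is closer to uniform (p=0.5), so it has higher entropy.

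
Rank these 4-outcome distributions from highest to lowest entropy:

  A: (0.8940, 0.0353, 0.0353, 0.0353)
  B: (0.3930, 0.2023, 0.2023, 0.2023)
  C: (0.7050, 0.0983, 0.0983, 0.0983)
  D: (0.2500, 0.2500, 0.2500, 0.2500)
D > B > C > A

Key insight: Entropy is maximized by uniform distributions and minimized by concentrated distributions.

Entropies:
  H(A) = 0.6557 bits
  H(B) = 1.9288 bits
  H(C) = 1.3427 bits
  H(D) = 2.0000 bits

Ranking: D > B > C > A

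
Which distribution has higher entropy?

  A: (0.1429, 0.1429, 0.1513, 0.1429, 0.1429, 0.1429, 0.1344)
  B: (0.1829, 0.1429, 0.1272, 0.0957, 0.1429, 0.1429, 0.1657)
A

Both distributions are close to uniform, making this a harder comparison.

H(A) = 2.8066 bits
H(B) = 2.7834 bits

The distribution closer to uniform has higher entropy.
Answer: A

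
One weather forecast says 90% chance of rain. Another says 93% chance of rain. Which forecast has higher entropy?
90% forecast

Treat each forecast as a Bernoulli distribution. Binary entropy is maximized at p=0.5 and falls off symmetrically toward 0 or 1. The 90% forecast is closer to 50%, so it is more uncertain. H(90%) ≈ 0.469 bits, H(93%) ≈ 0.366 bits.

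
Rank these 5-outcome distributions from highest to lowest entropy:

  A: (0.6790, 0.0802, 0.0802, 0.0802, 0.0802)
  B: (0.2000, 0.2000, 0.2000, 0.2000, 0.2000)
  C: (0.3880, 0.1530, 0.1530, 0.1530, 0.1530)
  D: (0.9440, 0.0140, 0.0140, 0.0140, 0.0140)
B > C > A > D

Key insight: Entropy is maximized by uniform distributions and minimized by concentrated distributions.

Entropies:
  H(A) = 1.5475 bits
  H(B) = 2.3219 bits
  H(C) = 2.1875 bits
  H(D) = 0.4234 bits

Ranking: B > C > A > D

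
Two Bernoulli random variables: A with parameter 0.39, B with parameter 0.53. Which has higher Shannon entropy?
B

For binary distributions, entropy is maximized at p=0.5 and decreases as p moves toward 0 or 1.

H(A) = H(0.39) = 0.9648 bits
H(B) = H(0.53) = 0.9974 bits

Distribution B (p=0.53) is closer to uniform (p=0.5), so it has higher entropy.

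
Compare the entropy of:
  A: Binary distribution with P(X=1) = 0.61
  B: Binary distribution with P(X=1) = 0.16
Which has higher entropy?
A

For binary distributions, entropy is maximized at p=0.5 and decreases as p moves toward 0 or 1.

H(A) = H(0.61) = 0.9648 bits
H(B) = H(0.16) = 0.6343 bits

Distribution A (p=0.61) is closer to uniform (p=0.5), so it has higher entropy.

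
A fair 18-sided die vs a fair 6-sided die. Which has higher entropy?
18-sided die

Both are uniform distributions; for uniform over n outcomes, H = log₂(n). H(18-sided) = log₂(18) = 4.170 bits and H(6-sided) = log₂(6) = 2.585 bits. More outcomes in a uniform distribution means higher entropy.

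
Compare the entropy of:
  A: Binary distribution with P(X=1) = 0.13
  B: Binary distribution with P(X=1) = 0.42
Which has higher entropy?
B

For binary distributions, entropy is maximized at p=0.5 and decreases as p moves toward 0 or 1.

H(A) = H(0.13) = 0.5574 bits
H(B) = H(0.42) = 0.9815 bits

Distribution B (p=0.42) is closer to uniform (p=0.5), so it has higher entropy.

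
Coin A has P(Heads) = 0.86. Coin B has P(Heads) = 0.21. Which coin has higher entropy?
B

For binary distributions, entropy is maximized at p=0.5 and decreases as p moves toward 0 or 1.

H(A) = H(0.86) = 0.5842 bits
H(B) = H(0.21) = 0.7415 bits

Distribution B (p=0.21) is closer to uniform (p=0.5), so it has higher entropy.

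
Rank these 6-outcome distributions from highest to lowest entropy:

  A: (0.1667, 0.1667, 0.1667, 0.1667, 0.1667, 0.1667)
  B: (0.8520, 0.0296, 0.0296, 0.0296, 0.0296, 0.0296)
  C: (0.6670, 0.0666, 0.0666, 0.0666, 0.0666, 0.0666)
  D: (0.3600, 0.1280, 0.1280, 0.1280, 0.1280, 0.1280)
A > D > C > B

Key insight: Entropy is maximized by uniform distributions and minimized by concentrated distributions.

Entropies:
  H(A) = 2.5850 bits
  H(B) = 0.9485 bits
  H(C) = 1.6912 bits
  H(D) = 2.4287 bits

Ranking: A > D > C > B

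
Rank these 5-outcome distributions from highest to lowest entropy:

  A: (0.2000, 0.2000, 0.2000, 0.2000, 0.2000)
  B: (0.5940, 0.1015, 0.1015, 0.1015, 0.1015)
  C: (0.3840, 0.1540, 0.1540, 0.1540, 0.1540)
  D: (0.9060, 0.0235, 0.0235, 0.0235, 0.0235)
A > C > B > D

Key insight: Entropy is maximized by uniform distributions and minimized by concentrated distributions.

Entropies:
  H(A) = 2.3219 bits
  H(B) = 1.7864 bits
  H(C) = 2.1928 bits
  H(D) = 0.6377 bits

Ranking: A > C > B > D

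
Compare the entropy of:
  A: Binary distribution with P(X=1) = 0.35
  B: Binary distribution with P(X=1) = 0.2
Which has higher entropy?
A

For binary distributions, entropy is maximized at p=0.5 and decreases as p moves toward 0 or 1.

H(A) = H(0.35) = 0.9341 bits
H(B) = H(0.2) = 0.7219 bits

Distribution A (p=0.35) is closer to uniform (p=0.5), so it has higher entropy.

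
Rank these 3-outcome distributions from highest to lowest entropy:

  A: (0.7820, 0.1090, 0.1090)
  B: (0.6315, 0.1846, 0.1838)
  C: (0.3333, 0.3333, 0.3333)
C > B > A

Key insight: Entropy is maximized by uniform distributions and minimized by concentrated distributions.

- Uniform distributions have maximum entropy log₂(3) = 1.5850 bits
- The more "peaked" or concentrated a distribution, the lower its entropy

Entropies:
  H(A) = 0.9745 bits
  H(B) = 1.3180 bits
  H(C) = 1.5850 bits

Ranking: C > B > A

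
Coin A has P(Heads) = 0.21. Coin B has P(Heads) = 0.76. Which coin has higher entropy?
B

For binary distributions, entropy is maximized at p=0.5 and decreases as p moves toward 0 or 1.

H(A) = H(0.21) = 0.7415 bits
H(B) = H(0.76) = 0.7950 bits

Distribution B (p=0.76) is closer to uniform (p=0.5), so it has higher entropy.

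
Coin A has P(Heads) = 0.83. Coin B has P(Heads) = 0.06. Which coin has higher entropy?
A

For binary distributions, entropy is maximized at p=0.5 and decreases as p moves toward 0 or 1.

H(A) = H(0.83) = 0.6577 bits
H(B) = H(0.06) = 0.3274 bits

Distribution A (p=0.83) is closer to uniform (p=0.5), so it has higher entropy.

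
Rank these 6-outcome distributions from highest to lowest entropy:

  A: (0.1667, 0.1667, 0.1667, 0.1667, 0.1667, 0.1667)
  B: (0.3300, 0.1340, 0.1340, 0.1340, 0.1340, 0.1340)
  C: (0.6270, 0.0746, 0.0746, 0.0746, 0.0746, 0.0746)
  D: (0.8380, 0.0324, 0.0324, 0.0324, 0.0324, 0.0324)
A > B > C > D

Key insight: Entropy is maximized by uniform distributions and minimized by concentrated distributions.

Entropies:
  H(A) = 2.5850 bits
  H(B) = 2.4706 bits
  H(C) = 1.8190 bits
  H(D) = 1.0152 bits

Ranking: A > B > C > D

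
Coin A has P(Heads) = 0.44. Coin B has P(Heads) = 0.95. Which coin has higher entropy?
A

For binary distributions, entropy is maximized at p=0.5 and decreases as p moves toward 0 or 1.

H(A) = H(0.44) = 0.9896 bits
H(B) = H(0.95) = 0.2864 bits

Distribution A (p=0.44) is closer to uniform (p=0.5), so it has higher entropy.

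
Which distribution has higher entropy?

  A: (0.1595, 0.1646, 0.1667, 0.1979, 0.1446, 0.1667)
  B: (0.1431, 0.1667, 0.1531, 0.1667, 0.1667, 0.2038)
A

Both distributions are close to uniform, making this a harder comparison.

H(A) = 2.5785 bits
H(B) = 2.5760 bits

The distribution closer to uniform has higher entropy.
Answer: A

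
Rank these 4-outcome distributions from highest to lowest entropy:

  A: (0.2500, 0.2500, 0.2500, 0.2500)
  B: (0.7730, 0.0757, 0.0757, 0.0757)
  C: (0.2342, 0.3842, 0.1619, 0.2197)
A > C > B

Key insight: Entropy is maximized by uniform distributions and minimized by concentrated distributions.

- Uniform distributions have maximum entropy log₂(4) = 2.0000 bits
- The more "peaked" or concentrated a distribution, the lower its entropy

Entropies:
  H(A) = 2.0000 bits
  H(B) = 1.1325 bits
  H(C) = 1.9263 bits

Ranking: A > C > B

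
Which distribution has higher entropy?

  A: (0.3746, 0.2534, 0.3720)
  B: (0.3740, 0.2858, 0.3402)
B

Both distributions are close to uniform, making this a harder comparison.

H(A) = 1.5632 bits
H(B) = 1.5763 bits

The distribution closer to uniform has higher entropy.
Answer: B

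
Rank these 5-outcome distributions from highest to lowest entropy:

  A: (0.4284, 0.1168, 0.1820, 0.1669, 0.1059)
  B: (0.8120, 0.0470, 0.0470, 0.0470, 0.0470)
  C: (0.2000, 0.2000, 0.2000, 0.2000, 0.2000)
C > A > B

Key insight: Entropy is maximized by uniform distributions and minimized by concentrated distributions.

- Uniform distributions have maximum entropy log₂(5) = 2.3219 bits
- The more "peaked" or concentrated a distribution, the lower its entropy

Entropies:
  H(A) = 2.1073 bits
  H(B) = 1.0733 bits
  H(C) = 2.3219 bits

Ranking: C > A > B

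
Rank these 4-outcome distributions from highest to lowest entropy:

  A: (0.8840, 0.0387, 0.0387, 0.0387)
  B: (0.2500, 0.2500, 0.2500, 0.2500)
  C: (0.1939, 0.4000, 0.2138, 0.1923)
B > C > A

Key insight: Entropy is maximized by uniform distributions and minimized by concentrated distributions.

- Uniform distributions have maximum entropy log₂(4) = 2.0000 bits
- The more "peaked" or concentrated a distribution, the lower its entropy

Entropies:
  H(A) = 0.7016 bits
  H(B) = 2.0000 bits
  H(C) = 1.9209 bits

Ranking: B > C > A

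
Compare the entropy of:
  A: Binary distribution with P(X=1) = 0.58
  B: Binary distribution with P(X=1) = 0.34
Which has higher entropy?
A

For binary distributions, entropy is maximized at p=0.5 and decreases as p moves toward 0 or 1.

H(A) = H(0.58) = 0.9815 bits
H(B) = H(0.34) = 0.9248 bits

Distribution A (p=0.58) is closer to uniform (p=0.5), so it has higher entropy.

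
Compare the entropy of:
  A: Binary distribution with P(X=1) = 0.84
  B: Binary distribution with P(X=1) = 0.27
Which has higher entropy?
B

For binary distributions, entropy is maximized at p=0.5 and decreases as p moves toward 0 or 1.

H(A) = H(0.84) = 0.6343 bits
H(B) = H(0.27) = 0.8415 bits

Distribution B (p=0.27) is closer to uniform (p=0.5), so it has higher entropy.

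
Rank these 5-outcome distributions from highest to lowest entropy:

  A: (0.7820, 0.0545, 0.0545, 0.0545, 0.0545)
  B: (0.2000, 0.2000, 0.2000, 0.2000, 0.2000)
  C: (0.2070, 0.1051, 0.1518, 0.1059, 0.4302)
B > C > A

Key insight: Entropy is maximized by uniform distributions and minimized by concentrated distributions.

- Uniform distributions have maximum entropy log₂(5) = 2.3219 bits
- The more "peaked" or concentrated a distribution, the lower its entropy

Entropies:
  H(A) = 1.1925 bits
  H(B) = 2.3219 bits
  H(C) = 2.0913 bits

Ranking: B > C > A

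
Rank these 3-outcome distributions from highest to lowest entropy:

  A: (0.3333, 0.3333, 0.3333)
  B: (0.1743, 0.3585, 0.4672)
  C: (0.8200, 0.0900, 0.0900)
A > B > C

Key insight: Entropy is maximized by uniform distributions and minimized by concentrated distributions.

- Uniform distributions have maximum entropy log₂(3) = 1.5850 bits
- The more "peaked" or concentrated a distribution, the lower its entropy

Entropies:
  H(A) = 1.5850 bits
  H(B) = 1.4827 bits
  H(C) = 0.8601 bits

Ranking: A > B > C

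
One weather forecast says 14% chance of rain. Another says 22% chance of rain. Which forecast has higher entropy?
22% forecast

Treat each forecast as a Bernoulli distribution. Binary entropy is maximized at p=0.5 and falls off symmetrically toward 0 or 1. The 22% forecast is closer to 50%, so it is more uncertain. H(14%) ≈ 0.584 bits, H(22%) ≈ 0.760 bits.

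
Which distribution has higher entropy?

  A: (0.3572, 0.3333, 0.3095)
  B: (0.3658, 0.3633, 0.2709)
A

Both distributions are close to uniform, making this a harder comparison.

H(A) = 1.5825 bits
H(B) = 1.5718 bits

The distribution closer to uniform has higher entropy.
Answer: A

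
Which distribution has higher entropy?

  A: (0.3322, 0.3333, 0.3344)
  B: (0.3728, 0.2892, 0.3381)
A

Both distributions are close to uniform, making this a harder comparison.

H(A) = 1.5850 bits
H(B) = 1.5773 bits

The distribution closer to uniform has higher entropy.
Answer: A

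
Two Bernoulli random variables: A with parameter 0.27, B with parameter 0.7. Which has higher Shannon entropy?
B

For binary distributions, entropy is maximized at p=0.5 and decreases as p moves toward 0 or 1.

H(A) = H(0.27) = 0.8415 bits
H(B) = H(0.7) = 0.8813 bits

Distribution B (p=0.7) is closer to uniform (p=0.5), so it has higher entropy.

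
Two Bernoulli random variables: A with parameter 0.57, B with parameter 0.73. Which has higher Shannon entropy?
A

For binary distributions, entropy is maximized at p=0.5 and decreases as p moves toward 0 or 1.

H(A) = H(0.57) = 0.9858 bits
H(B) = H(0.73) = 0.8415 bits

Distribution A (p=0.57) is closer to uniform (p=0.5), so it has higher entropy.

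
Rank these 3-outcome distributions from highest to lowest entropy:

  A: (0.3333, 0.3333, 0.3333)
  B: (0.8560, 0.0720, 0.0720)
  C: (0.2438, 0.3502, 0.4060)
A > C > B

Key insight: Entropy is maximized by uniform distributions and minimized by concentrated distributions.

- Uniform distributions have maximum entropy log₂(3) = 1.5850 bits
- The more "peaked" or concentrated a distribution, the lower its entropy

Entropies:
  H(A) = 1.5850 bits
  H(B) = 0.7386 bits
  H(C) = 1.5545 bits

Ranking: A > C > B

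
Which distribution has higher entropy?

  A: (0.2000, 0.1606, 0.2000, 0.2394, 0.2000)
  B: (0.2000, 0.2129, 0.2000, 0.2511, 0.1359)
A

Both distributions are close to uniform, making this a harder comparison.

H(A) = 2.3107 bits
H(B) = 2.2959 bits

The distribution closer to uniform has higher entropy.
Answer: A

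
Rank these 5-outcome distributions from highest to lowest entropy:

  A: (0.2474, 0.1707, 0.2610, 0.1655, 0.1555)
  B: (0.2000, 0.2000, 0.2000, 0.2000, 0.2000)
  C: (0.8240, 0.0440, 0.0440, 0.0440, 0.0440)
B > A > C

Key insight: Entropy is maximized by uniform distributions and minimized by concentrated distributions.

- Uniform distributions have maximum entropy log₂(5) = 2.3219 bits
- The more "peaked" or concentrated a distribution, the lower its entropy

Entropies:
  H(A) = 2.2866 bits
  H(B) = 2.3219 bits
  H(C) = 1.0232 bits

Ranking: B > A > C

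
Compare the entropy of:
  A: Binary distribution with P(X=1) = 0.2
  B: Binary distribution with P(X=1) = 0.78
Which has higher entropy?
B

For binary distributions, entropy is maximized at p=0.5 and decreases as p moves toward 0 or 1.

H(A) = H(0.2) = 0.7219 bits
H(B) = H(0.78) = 0.7602 bits

Distribution B (p=0.78) is closer to uniform (p=0.5), so it has higher entropy.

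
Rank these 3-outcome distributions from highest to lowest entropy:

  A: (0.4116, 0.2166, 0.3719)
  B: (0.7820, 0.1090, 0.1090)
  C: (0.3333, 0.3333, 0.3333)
C > A > B

Key insight: Entropy is maximized by uniform distributions and minimized by concentrated distributions.

- Uniform distributions have maximum entropy log₂(3) = 1.5850 bits
- The more "peaked" or concentrated a distribution, the lower its entropy

Entropies:
  H(A) = 1.5358 bits
  H(B) = 0.9745 bits
  H(C) = 1.5850 bits

Ranking: C > A > B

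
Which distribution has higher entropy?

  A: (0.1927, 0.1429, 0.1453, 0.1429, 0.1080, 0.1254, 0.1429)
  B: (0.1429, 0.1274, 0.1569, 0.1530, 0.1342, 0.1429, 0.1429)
B

Both distributions are close to uniform, making this a harder comparison.

H(A) = 2.7877 bits
H(B) = 2.8042 bits

The distribution closer to uniform has higher entropy.
Answer: B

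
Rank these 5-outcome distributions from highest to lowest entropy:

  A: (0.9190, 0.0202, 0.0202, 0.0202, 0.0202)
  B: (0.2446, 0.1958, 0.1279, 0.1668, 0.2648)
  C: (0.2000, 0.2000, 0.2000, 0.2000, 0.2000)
C > B > A

Key insight: Entropy is maximized by uniform distributions and minimized by concentrated distributions.

- Uniform distributions have maximum entropy log₂(5) = 2.3219 bits
- The more "peaked" or concentrated a distribution, the lower its entropy

Entropies:
  H(A) = 0.5677 bits
  H(B) = 2.2757 bits
  H(C) = 2.3219 bits

Ranking: C > B > A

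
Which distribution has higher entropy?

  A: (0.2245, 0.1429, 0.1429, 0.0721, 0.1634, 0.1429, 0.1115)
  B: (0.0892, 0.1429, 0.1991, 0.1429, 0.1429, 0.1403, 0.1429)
B

Both distributions are close to uniform, making this a harder comparison.

H(A) = 2.7403 bits
H(B) = 2.7763 bits

The distribution closer to uniform has higher entropy.
Answer: B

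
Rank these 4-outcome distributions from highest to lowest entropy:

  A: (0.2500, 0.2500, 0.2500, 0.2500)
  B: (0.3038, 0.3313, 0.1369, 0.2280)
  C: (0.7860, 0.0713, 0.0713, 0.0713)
A > B > C

Key insight: Entropy is maximized by uniform distributions and minimized by concentrated distributions.

- Uniform distributions have maximum entropy log₂(4) = 2.0000 bits
- The more "peaked" or concentrated a distribution, the lower its entropy

Entropies:
  H(A) = 2.0000 bits
  H(B) = 1.9292 bits
  H(C) = 1.0882 bits

Ranking: A > B > C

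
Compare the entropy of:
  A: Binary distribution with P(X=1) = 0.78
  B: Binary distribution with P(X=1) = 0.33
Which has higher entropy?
B

For binary distributions, entropy is maximized at p=0.5 and decreases as p moves toward 0 or 1.

H(A) = H(0.78) = 0.7602 bits
H(B) = H(0.33) = 0.9149 bits

Distribution B (p=0.33) is closer to uniform (p=0.5), so it has higher entropy.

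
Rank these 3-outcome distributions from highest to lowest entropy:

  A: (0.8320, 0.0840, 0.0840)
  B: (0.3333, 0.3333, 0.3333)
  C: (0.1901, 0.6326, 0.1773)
B > C > A

Key insight: Entropy is maximized by uniform distributions and minimized by concentrated distributions.

- Uniform distributions have maximum entropy log₂(3) = 1.5850 bits
- The more "peaked" or concentrated a distribution, the lower its entropy

Entropies:
  H(A) = 0.8211 bits
  H(B) = 1.5850 bits
  H(C) = 1.3157 bits

Ranking: B > C > A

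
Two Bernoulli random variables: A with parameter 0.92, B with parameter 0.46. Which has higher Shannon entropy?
B

For binary distributions, entropy is maximized at p=0.5 and decreases as p moves toward 0 or 1.

H(A) = H(0.92) = 0.4022 bits
H(B) = H(0.46) = 0.9954 bits

Distribution B (p=0.46) is closer to uniform (p=0.5), so it has higher entropy.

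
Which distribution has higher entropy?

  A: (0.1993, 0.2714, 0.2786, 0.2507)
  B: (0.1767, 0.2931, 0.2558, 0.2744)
A

Both distributions are close to uniform, making this a harder comparison.

H(A) = 1.9885 bits
H(B) = 1.9759 bits

The distribution closer to uniform has higher entropy.
Answer: A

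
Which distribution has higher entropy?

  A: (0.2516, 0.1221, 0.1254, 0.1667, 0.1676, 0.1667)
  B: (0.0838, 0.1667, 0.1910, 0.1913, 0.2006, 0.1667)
A

Both distributions are close to uniform, making this a harder comparison.

H(A) = 2.5405 bits
H(B) = 2.5389 bits

The distribution closer to uniform has higher entropy.
Answer: A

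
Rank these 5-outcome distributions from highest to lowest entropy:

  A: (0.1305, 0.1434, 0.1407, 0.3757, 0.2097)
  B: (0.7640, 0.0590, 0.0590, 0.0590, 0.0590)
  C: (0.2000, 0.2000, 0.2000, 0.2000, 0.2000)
C > A > B

Key insight: Entropy is maximized by uniform distributions and minimized by concentrated distributions.

- Uniform distributions have maximum entropy log₂(5) = 2.3219 bits
- The more "peaked" or concentrated a distribution, the lower its entropy

Entropies:
  H(A) = 2.1865 bits
  H(B) = 1.2603 bits
  H(C) = 2.3219 bits

Ranking: C > A > B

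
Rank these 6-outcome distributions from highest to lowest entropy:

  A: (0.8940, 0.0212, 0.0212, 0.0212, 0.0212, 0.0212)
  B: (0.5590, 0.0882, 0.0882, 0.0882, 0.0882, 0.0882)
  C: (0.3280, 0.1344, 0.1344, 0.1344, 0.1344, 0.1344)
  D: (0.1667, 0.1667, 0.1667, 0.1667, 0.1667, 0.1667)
D > C > B > A

Key insight: Entropy is maximized by uniform distributions and minimized by concentrated distributions.

Entropies:
  H(A) = 0.7339 bits
  H(B) = 2.0139 bits
  H(C) = 2.4732 bits
  H(D) = 2.5850 bits

Ranking: D > C > B > A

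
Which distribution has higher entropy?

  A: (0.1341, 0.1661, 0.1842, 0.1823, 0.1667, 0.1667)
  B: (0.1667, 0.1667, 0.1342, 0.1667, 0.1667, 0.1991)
A

Both distributions are close to uniform, making this a harder comparison.

H(A) = 2.5777 bits
H(B) = 2.5758 bits

The distribution closer to uniform has higher entropy.
Answer: A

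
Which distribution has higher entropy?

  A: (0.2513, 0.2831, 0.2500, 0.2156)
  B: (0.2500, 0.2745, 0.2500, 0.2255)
B

Both distributions are close to uniform, making this a harder comparison.

H(A) = 1.9934 bits
H(B) = 1.9965 bits

The distribution closer to uniform has higher entropy.
Answer: B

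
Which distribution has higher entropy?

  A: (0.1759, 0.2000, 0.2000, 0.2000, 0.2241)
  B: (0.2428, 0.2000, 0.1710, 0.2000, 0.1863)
A

Both distributions are close to uniform, making this a harder comparison.

H(A) = 2.3177 bits
H(B) = 2.3119 bits

The distribution closer to uniform has higher entropy.
Answer: A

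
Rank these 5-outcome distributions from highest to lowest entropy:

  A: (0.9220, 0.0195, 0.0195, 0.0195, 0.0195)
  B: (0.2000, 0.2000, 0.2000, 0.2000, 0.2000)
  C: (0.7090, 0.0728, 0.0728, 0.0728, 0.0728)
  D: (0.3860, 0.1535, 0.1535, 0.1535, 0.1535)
B > D > C > A

Key insight: Entropy is maximized by uniform distributions and minimized by concentrated distributions.

Entropies:
  H(A) = 0.5511 bits
  H(B) = 2.3219 bits
  H(C) = 1.4520 bits
  H(D) = 2.1902 bits

Ranking: B > D > C > A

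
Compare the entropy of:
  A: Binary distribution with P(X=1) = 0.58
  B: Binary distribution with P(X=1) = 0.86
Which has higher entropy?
A

For binary distributions, entropy is maximized at p=0.5 and decreases as p moves toward 0 or 1.

H(A) = H(0.58) = 0.9815 bits
H(B) = H(0.86) = 0.5842 bits

Distribution A (p=0.58) is closer to uniform (p=0.5), so it has higher entropy.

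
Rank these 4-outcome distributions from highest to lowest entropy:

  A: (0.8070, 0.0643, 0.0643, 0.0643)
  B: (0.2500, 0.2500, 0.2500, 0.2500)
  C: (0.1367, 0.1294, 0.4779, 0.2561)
B > C > A

Key insight: Entropy is maximized by uniform distributions and minimized by concentrated distributions.

- Uniform distributions have maximum entropy log₂(4) = 2.0000 bits
- The more "peaked" or concentrated a distribution, the lower its entropy

Entropies:
  H(A) = 1.0136 bits
  H(B) = 2.0000 bits
  H(C) = 1.7865 bits

Ranking: B > C > A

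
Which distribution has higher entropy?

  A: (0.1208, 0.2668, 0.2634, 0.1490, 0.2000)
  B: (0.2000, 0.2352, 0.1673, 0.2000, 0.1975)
B

Both distributions are close to uniform, making this a harder comparison.

H(A) = 2.2575 bits
H(B) = 2.3136 bits

The distribution closer to uniform has higher entropy.
Answer: B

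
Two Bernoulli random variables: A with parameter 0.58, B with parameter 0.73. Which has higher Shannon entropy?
A

For binary distributions, entropy is maximized at p=0.5 and decreases as p moves toward 0 or 1.

H(A) = H(0.58) = 0.9815 bits
H(B) = H(0.73) = 0.8415 bits

Distribution A (p=0.58) is closer to uniform (p=0.5), so it has higher entropy.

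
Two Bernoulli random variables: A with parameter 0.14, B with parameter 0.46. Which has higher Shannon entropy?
B

For binary distributions, entropy is maximized at p=0.5 and decreases as p moves toward 0 or 1.

H(A) = H(0.14) = 0.5842 bits
H(B) = H(0.46) = 0.9954 bits

Distribution B (p=0.46) is closer to uniform (p=0.5), so it has higher entropy.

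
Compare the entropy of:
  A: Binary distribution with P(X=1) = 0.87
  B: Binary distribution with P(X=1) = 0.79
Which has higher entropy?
B

For binary distributions, entropy is maximized at p=0.5 and decreases as p moves toward 0 or 1.

H(A) = H(0.87) = 0.5574 bits
H(B) = H(0.79) = 0.7415 bits

Distribution B (p=0.79) is closer to uniform (p=0.5), so it has higher entropy.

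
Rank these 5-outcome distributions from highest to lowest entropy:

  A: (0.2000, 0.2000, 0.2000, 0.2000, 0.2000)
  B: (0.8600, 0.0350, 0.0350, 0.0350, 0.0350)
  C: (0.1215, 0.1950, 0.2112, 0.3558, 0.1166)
A > C > B

Key insight: Entropy is maximized by uniform distributions and minimized by concentrated distributions.

- Uniform distributions have maximum entropy log₂(5) = 2.3219 bits
- The more "peaked" or concentrated a distribution, the lower its entropy

Entropies:
  H(A) = 2.3219 bits
  H(B) = 0.8642 bits
  H(C) = 2.1951 bits

Ranking: A > C > B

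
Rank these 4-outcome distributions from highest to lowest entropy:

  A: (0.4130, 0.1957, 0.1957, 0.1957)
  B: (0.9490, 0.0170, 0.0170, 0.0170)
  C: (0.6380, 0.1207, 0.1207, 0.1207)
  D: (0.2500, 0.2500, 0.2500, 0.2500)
D > A > C > B

Key insight: Entropy is maximized by uniform distributions and minimized by concentrated distributions.

Entropies:
  H(A) = 1.9084 bits
  H(B) = 0.3715 bits
  H(C) = 1.5181 bits
  H(D) = 2.0000 bits

Ranking: D > A > C > B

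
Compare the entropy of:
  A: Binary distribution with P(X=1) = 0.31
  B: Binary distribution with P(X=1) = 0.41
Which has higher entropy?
B

For binary distributions, entropy is maximized at p=0.5 and decreases as p moves toward 0 or 1.

H(A) = H(0.31) = 0.8932 bits
H(B) = H(0.41) = 0.9765 bits

Distribution B (p=0.41) is closer to uniform (p=0.5), so it has higher entropy.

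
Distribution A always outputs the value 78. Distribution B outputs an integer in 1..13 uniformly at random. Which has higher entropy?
B

A is deterministic, so H(A) = 0. B is uniform over 13 outcomes, so H(B) = log₂(13) = 3.700 bits. Any distribution with genuine randomness has higher entropy than a deterministic one.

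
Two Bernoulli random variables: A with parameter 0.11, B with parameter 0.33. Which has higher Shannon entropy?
B

For binary distributions, entropy is maximized at p=0.5 and decreases as p moves toward 0 or 1.

H(A) = H(0.11) = 0.4999 bits
H(B) = H(0.33) = 0.9149 bits

Distribution B (p=0.33) is closer to uniform (p=0.5), so it has higher entropy.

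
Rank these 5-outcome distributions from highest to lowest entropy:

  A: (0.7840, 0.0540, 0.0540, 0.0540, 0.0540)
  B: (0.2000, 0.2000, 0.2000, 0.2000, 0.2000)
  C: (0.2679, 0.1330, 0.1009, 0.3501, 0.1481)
B > C > A

Key insight: Entropy is maximized by uniform distributions and minimized by concentrated distributions.

- Uniform distributions have maximum entropy log₂(5) = 2.3219 bits
- The more "peaked" or concentrated a distribution, the lower its entropy

Entropies:
  H(A) = 1.1848 bits
  H(B) = 2.3219 bits
  H(C) = 2.1682 bits

Ranking: B > C > A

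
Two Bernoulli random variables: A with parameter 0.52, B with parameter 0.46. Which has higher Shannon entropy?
A

For binary distributions, entropy is maximized at p=0.5 and decreases as p moves toward 0 or 1.

H(A) = H(0.52) = 0.9988 bits
H(B) = H(0.46) = 0.9954 bits

Distribution A (p=0.52) is closer to uniform (p=0.5), so it has higher entropy.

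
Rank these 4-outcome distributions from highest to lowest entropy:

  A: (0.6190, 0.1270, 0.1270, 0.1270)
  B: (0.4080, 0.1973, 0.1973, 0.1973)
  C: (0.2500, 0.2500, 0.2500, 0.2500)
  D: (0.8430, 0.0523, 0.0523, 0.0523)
C > B > A > D

Key insight: Entropy is maximized by uniform distributions and minimized by concentrated distributions.

Entropies:
  H(A) = 1.5626 bits
  H(B) = 1.9137 bits
  H(C) = 2.0000 bits
  H(D) = 0.8759 bits

Ranking: C > B > A > D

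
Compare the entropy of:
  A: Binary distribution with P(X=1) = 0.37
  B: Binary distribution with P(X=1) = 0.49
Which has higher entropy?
B

For binary distributions, entropy is maximized at p=0.5 and decreases as p moves toward 0 or 1.

H(A) = H(0.37) = 0.9507 bits
H(B) = H(0.49) = 0.9997 bits

Distribution B (p=0.49) is closer to uniform (p=0.5), so it has higher entropy.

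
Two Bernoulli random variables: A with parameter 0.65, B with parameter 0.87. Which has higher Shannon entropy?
A

For binary distributions, entropy is maximized at p=0.5 and decreases as p moves toward 0 or 1.

H(A) = H(0.65) = 0.9341 bits
H(B) = H(0.87) = 0.5574 bits

Distribution A (p=0.65) is closer to uniform (p=0.5), so it has higher entropy.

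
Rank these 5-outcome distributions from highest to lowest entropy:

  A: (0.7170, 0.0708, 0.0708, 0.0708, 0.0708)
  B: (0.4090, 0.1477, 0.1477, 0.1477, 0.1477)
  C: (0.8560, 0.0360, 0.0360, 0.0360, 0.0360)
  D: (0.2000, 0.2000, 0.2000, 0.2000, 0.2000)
D > B > A > C

Key insight: Entropy is maximized by uniform distributions and minimized by concentrated distributions.

Entropies:
  H(A) = 1.4255 bits
  H(B) = 2.1580 bits
  H(C) = 0.8826 bits
  H(D) = 2.3219 bits

Ranking: D > B > A > C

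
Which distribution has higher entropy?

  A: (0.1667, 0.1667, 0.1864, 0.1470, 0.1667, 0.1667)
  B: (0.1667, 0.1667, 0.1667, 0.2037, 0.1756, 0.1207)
A

Both distributions are close to uniform, making this a harder comparison.

H(A) = 2.5816 bits
H(B) = 2.5690 bits

The distribution closer to uniform has higher entropy.
Answer: A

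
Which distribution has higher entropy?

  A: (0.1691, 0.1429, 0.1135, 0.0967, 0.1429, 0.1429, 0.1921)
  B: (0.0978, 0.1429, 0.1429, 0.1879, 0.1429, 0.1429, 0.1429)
B

Both distributions are close to uniform, making this a harder comparison.

H(A) = 2.7762 bits
H(B) = 2.7865 bits

The distribution closer to uniform has higher entropy.
Answer: B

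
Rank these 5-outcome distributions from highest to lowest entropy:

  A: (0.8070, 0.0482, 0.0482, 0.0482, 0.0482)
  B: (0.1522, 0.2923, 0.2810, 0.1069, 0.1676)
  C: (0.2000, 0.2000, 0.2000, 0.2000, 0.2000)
C > B > A

Key insight: Entropy is maximized by uniform distributions and minimized by concentrated distributions.

- Uniform distributions have maximum entropy log₂(5) = 2.3219 bits
- The more "peaked" or concentrated a distribution, the lower its entropy

Entropies:
  H(A) = 1.0937 bits
  H(B) = 2.2234 bits
  H(C) = 2.3219 bits

Ranking: C > B > A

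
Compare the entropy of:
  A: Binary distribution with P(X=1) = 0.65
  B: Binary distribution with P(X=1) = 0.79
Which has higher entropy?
A

For binary distributions, entropy is maximized at p=0.5 and decreases as p moves toward 0 or 1.

H(A) = H(0.65) = 0.9341 bits
H(B) = H(0.79) = 0.7415 bits

Distribution A (p=0.65) is closer to uniform (p=0.5), so it has higher entropy.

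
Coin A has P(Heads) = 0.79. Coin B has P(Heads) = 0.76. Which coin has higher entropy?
B

For binary distributions, entropy is maximized at p=0.5 and decreases as p moves toward 0 or 1.

H(A) = H(0.79) = 0.7415 bits
H(B) = H(0.76) = 0.7950 bits

Distribution B (p=0.76) is closer to uniform (p=0.5), so it has higher entropy.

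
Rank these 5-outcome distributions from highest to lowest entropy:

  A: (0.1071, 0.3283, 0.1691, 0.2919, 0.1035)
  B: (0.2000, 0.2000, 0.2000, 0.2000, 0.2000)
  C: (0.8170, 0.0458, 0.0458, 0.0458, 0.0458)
B > A > C

Key insight: Entropy is maximized by uniform distributions and minimized by concentrated distributions.

- Uniform distributions have maximum entropy log₂(5) = 2.3219 bits
- The more "peaked" or concentrated a distribution, the lower its entropy

Entropies:
  H(A) = 2.1636 bits
  H(B) = 2.3219 bits
  H(C) = 1.0526 bits

Ranking: B > A > C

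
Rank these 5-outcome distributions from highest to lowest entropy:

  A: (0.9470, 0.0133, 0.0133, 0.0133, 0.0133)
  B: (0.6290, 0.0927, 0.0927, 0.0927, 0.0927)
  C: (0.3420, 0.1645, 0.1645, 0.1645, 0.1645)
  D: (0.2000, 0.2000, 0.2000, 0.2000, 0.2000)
D > C > B > A

Key insight: Entropy is maximized by uniform distributions and minimized by concentrated distributions.

Entropies:
  H(A) = 0.4050 bits
  H(B) = 1.6934 bits
  H(C) = 2.2427 bits
  H(D) = 2.3219 bits

Ranking: D > C > B > A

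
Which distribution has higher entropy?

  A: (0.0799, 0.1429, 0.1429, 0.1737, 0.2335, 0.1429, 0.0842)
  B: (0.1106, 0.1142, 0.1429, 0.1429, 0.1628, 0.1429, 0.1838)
B

Both distributions are close to uniform, making this a harder comparison.

H(A) = 2.7239 bits
H(B) = 2.7875 bits

The distribution closer to uniform has higher entropy.
Answer: B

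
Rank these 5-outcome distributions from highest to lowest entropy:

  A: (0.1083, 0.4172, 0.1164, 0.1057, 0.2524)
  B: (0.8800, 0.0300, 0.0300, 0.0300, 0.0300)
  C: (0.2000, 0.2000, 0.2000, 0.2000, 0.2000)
C > A > B

Key insight: Entropy is maximized by uniform distributions and minimized by concentrated distributions.

- Uniform distributions have maximum entropy log₂(5) = 2.3219 bits
- The more "peaked" or concentrated a distribution, the lower its entropy

Entropies:
  H(A) = 2.0786 bits
  H(B) = 0.7694 bits
  H(C) = 2.3219 bits

Ranking: C > A > B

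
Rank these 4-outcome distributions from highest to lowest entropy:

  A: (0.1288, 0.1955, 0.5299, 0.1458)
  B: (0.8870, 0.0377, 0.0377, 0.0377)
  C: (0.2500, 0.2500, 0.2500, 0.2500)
C > A > B

Key insight: Entropy is maximized by uniform distributions and minimized by concentrated distributions.

- Uniform distributions have maximum entropy log₂(4) = 2.0000 bits
- The more "peaked" or concentrated a distribution, the lower its entropy

Entropies:
  H(A) = 1.7318 bits
  H(B) = 0.6880 bits
  H(C) = 2.0000 bits

Ranking: C > A > B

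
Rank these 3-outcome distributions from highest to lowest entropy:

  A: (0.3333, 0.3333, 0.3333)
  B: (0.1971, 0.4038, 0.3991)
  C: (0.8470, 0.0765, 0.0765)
A > B > C

Key insight: Entropy is maximized by uniform distributions and minimized by concentrated distributions.

- Uniform distributions have maximum entropy log₂(3) = 1.5850 bits
- The more "peaked" or concentrated a distribution, the lower its entropy

Entropies:
  H(A) = 1.5850 bits
  H(B) = 1.5189 bits
  H(C) = 0.7703 bits

Ranking: A > B > C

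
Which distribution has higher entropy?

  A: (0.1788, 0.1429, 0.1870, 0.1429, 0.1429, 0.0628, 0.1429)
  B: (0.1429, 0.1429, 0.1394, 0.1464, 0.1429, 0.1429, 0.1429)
B

Both distributions are close to uniform, making this a harder comparison.

H(A) = 2.7513 bits
H(B) = 2.8072 bits

The distribution closer to uniform has higher entropy.
Answer: B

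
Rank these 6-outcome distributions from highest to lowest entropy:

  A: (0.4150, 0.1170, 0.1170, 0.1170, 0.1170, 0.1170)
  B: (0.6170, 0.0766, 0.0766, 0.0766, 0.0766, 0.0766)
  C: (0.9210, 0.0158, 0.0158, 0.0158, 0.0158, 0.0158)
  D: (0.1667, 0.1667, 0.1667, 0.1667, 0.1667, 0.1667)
D > A > B > C

Key insight: Entropy is maximized by uniform distributions and minimized by concentrated distributions.

Entropies:
  H(A) = 2.3374 bits
  H(B) = 1.8494 bits
  H(C) = 0.5821 bits
  H(D) = 2.5850 bits

Ranking: D > A > B > C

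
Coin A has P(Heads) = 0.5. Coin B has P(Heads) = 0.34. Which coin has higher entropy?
A

For binary distributions, entropy is maximized at p=0.5 and decreases as p moves toward 0 or 1.

H(A) = H(0.5) = 1.0000 bits
H(B) = H(0.34) = 0.9248 bits

Distribution A (p=0.5) is closer to uniform (p=0.5), so it has higher entropy.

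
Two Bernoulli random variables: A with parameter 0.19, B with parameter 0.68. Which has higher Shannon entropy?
B

For binary distributions, entropy is maximized at p=0.5 and decreases as p moves toward 0 or 1.

H(A) = H(0.19) = 0.7015 bits
H(B) = H(0.68) = 0.9044 bits

Distribution B (p=0.68) is closer to uniform (p=0.5), so it has higher entropy.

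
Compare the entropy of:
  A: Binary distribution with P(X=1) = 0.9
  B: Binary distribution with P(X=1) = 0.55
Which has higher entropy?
B

For binary distributions, entropy is maximized at p=0.5 and decreases as p moves toward 0 or 1.

H(A) = H(0.9) = 0.4690 bits
H(B) = H(0.55) = 0.9928 bits

Distribution B (p=0.55) is closer to uniform (p=0.5), so it has higher entropy.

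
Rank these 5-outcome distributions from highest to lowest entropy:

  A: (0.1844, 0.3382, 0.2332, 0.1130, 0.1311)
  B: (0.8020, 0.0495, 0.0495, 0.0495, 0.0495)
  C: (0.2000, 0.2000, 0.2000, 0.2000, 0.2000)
C > A > B

Key insight: Entropy is maximized by uniform distributions and minimized by concentrated distributions.

- Uniform distributions have maximum entropy log₂(5) = 2.3219 bits
- The more "peaked" or concentrated a distribution, the lower its entropy

Entropies:
  H(A) = 2.2084 bits
  H(B) = 1.1139 bits
  H(C) = 2.3219 bits

Ranking: C > A > B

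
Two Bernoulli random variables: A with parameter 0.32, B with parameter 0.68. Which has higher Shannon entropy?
Equal

For binary distributions, entropy is maximized at p=0.5 and decreases as p moves toward 0 or 1.

H(A) = H(0.32) = 0.9044 bits
H(B) = H(0.68) = 0.9044 bits

Both distributions are equally far from uniform (|0.32-0.5| = |0.68-0.5|), so they have the same entropy.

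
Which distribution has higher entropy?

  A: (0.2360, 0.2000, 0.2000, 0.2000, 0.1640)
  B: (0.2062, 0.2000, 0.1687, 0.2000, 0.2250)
B

Both distributions are close to uniform, making this a harder comparison.

H(A) = 2.3125 bits
H(B) = 2.3159 bits

The distribution closer to uniform has higher entropy.
Answer: B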